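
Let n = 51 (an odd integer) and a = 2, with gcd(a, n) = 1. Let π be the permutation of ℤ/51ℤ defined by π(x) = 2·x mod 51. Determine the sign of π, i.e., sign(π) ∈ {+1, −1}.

Start at x=32: 32 → 13 → 26 → 1 → 2 → 4 → 8 → … (one orbit).
Cycle type of π: 8×6 + 2 + 1; total 8 cycles.
n − c = 51 − 8 = 43; sign = (−1)^43 = -1.
Via Zolotarev, sign(π_{2}) = (2|51) = -1.

-1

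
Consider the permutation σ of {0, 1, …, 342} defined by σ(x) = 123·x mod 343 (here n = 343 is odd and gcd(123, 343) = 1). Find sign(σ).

+1

Trace 165: π^k(165) = [165, 58, 274, 88, 191, 169, 207] for k=0..6.
The orbit structure of x ↦ 123x mod 343: 7 orbits of sizes [147, 147, 21, 21, 3, 3, 1].
343 − 7 = 336 transpositions; sign(π) = (−1)^336 = +1.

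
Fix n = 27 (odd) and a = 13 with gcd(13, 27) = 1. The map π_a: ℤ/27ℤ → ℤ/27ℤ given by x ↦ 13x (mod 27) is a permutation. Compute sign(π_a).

+1

Start at x=10: 10 → 22 → 16 → 19 → 4 → 25 → 1 → … (one orbit).
Decompose π into cycles: lengths [9, 9, 3, 3, 1, 1, 1] (7 cycles, including the fixed point 0).
7 cycles on 27: each ℓ→(−1)^(ℓ−1), product (−1)^20 = +1.
Via Zolotarev, sign(π_{13}) = (13|27) = +1.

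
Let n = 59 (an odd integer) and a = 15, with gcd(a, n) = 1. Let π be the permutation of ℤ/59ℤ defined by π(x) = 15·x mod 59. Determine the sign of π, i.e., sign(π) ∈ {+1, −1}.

+1

Trace 22: π^k(22) = [22, 35, 53, 28, 7, 46, 41] for k=0..6.
The orbit structure of x ↦ 15x mod 59: 3 orbits of sizes [29, 29, 1].
Σ(ℓ_i−1) = 59−3 = 56; sign = (−1)^56 = +1.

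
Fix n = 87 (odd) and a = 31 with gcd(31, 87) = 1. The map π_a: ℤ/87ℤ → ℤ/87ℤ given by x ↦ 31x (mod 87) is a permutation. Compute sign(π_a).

Start at x=52: 52 → 46 → 34 → 10 → 49 → 40 → 22 → … (one orbit).
π_31 has 6 disjoint cycles with lengths [28, 28, 28, 1, 1, 1] on {0,…,86}.
n − c = 87 − 6 = 81; sign = (−1)^81 = -1.

-1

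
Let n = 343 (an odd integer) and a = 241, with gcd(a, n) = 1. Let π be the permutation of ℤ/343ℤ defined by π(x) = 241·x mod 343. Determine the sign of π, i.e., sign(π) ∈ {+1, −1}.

Trace 15: π^k(15) = [15, 185, 338, 167, 116, 173, 190] for k=0..6.
Decompose π into cycles: lengths [294, 42, 6, 1] (4 cycles, including the fixed point 0).
n − c = 343 − 4 = 339; sign = (−1)^339 = -1.

-1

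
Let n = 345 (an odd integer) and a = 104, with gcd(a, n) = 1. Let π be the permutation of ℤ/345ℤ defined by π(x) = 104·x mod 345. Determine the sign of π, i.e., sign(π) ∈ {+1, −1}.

Trace 59: π^k(59) = [59, 271, 239, 16, 284, 211, 209] for k=0..6.
The orbit structure of x ↦ 104x mod 345: 24 orbits of sizes [22, 22, 22, 22, 22, 22, 22, 22, 22, 22, 22, 22, 22, 22, 11, 11, 2, 2, 2, 2, 2, 2, 2, 1].
sign(π) = (−1)^{n − #cycles} = (−1)^{345−24} = (−1)^321 = -1.
Check: (104/345) = -1 by Zolotarev.

-1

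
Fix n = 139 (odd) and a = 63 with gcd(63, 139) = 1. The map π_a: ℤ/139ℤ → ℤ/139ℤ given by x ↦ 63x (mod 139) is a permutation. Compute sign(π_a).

+1

Orbit of 125 under x↦63x: [125, 91, 34, 57, 116, 80, 36]… (length divides ord_139(63)).
Decompose π into cycles: lengths [23, 23, 23, 23, 23, 23, 1] (7 cycles, including the fixed point 0).
n − c = 139 − 7 = 132; sign = (−1)^132 = +1.
Via Zolotarev, sign(π_{63}) = (63|139) = +1.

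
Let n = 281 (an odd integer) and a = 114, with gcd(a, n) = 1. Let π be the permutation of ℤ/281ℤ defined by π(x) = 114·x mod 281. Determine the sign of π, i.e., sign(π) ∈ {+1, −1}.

+1

Orbit of 33 under x↦114x: [33, 109, 62, 43, 125, 200, 39]… (length divides ord_281(114)).
Cycle lengths of π_114 on ℤ/281ℤ: [140, 140, 1]; 3 cycles in total.
n − c = 281 − 3 = 278; sign = (−1)^278 = +1.
Check: (114/281) = +1 by Zolotarev.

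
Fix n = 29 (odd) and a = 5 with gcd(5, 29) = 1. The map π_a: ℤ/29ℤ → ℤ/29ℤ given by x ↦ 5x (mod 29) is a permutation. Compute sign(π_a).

Start at x=16: 16 → 22 → 23 → 28 → 24 → 4 → 20 → … (one orbit).
Decompose π into cycles: lengths [14, 14, 1] (3 cycles, including the fixed point 0).
29 − 3 = 26 transpositions; sign(π) = (−1)^26 = +1.
The Jacobi symbol (5|29) = +1 (Zolotarev) agrees.

+1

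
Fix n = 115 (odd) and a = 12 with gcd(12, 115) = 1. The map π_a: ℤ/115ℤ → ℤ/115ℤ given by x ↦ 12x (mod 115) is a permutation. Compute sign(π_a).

Start at x=29: 29 → 3 → 36 → 87 → 9 → 108 → 31 → … (one orbit).
Decompose π into cycles: lengths [44, 44, 11, 11, 4, 1] (6 cycles, including the fixed point 0).
sign(π) = (−1)^{n − #cycles} = (−1)^{115−6} = (−1)^109 = -1.
Via Zolotarev, sign(π_{12}) = (12|115) = -1.

-1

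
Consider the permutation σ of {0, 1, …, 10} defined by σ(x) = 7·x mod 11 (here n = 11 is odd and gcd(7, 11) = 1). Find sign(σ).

Trace 2: π^k(2) = [2, 3, 10, 4, 6, 9, 8] for k=0..6.
Decompose π into cycles: lengths [10, 1] (2 cycles, including the fixed point 0).
sign(π) = (−1)^{n − #cycles} = (−1)^{11−2} = (−1)^9 = -1.
Zolotarev: (7|11) = -1, matching the cycle-count sign.

-1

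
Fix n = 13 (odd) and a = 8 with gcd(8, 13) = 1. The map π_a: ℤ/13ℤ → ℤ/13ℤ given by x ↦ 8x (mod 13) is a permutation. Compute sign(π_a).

Orbit of 8 under x↦8x: [8, 12, 5, 1]… (length divides ord_13(8)).
Decompose π into cycles: lengths [4, 4, 4, 1] (4 cycles, including the fixed point 0).
sign(π) = (−1)^{n − #cycles} = (−1)^{13−4} = (−1)^9 = -1.
The Jacobi symbol (8|13) = -1 (Zolotarev) agrees.

-1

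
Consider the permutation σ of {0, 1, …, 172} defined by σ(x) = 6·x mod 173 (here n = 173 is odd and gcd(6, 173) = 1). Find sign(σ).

+1

Trace 149: π^k(149) = [149, 29, 1, 6, 36, 43, 85] for k=0..6.
Cycle type of π: 43×4 + 1; total 5 cycles.
sign(π) = (−1)^{n − #cycles} = (−1)^{173−5} = (−1)^168 = +1.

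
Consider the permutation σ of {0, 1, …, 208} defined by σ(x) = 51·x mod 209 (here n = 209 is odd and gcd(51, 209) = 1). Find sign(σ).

+1

Trace 184: π^k(184) = [184, 188, 183, 137, 90, 201, 10] for k=0..6.
Decompose π into cycles: lengths [90, 90, 18, 10, 1] (5 cycles, including the fixed point 0).
5 cycles on 209: each ℓ→(−1)^(ℓ−1), product (−1)^204 = +1.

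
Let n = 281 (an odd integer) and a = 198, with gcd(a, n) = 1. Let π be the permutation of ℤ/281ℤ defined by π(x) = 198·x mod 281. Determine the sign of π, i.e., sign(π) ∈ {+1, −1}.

-1

Start at x=231: 231 → 216 → 56 → 129 → 252 → 159 → 10 → … (one orbit).
Cycle lengths of π_198 on ℤ/281ℤ: [280, 1]; 2 cycles in total.
2 cycles on 281: each ℓ→(−1)^(ℓ−1), product (−1)^279 = -1.
Zolotarev: (198|281) = -1, matching the cycle-count sign.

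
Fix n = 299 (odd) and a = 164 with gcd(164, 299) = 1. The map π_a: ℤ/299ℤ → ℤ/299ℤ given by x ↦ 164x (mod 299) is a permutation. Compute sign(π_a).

Start at x=8: 8 → 116 → 187 → 170 → 73 → 12 → 174 → … (one orbit).
12 cycles of lengths [44, 44, 44, 44, 44, 44, 11, 11, 4, 4, 4, 1].
With 12 cycles on 299 points, sign = (−1)^{299−12} = -1.
The Jacobi symbol (164|299) = -1 (Zolotarev) agrees.

-1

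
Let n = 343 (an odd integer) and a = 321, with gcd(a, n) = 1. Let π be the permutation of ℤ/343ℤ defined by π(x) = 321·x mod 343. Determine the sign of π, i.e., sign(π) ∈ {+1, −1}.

-1

Orbit of 337 under x↦321x: [337, 132, 183, 90, 78, 342, 22]… (length divides ord_343(321)).
Decompose π into cycles: lengths [98, 98, 98, 14, 14, 14, 2, 2, 2, 1] (10 cycles, including the fixed point 0).
10 cycles on 343: each ℓ→(−1)^(ℓ−1), product (−1)^333 = -1.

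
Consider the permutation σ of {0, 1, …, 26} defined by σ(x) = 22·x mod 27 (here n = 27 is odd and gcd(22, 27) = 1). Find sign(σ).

+1

Start at x=25: 25 → 10 → 4 → 7 → 19 → 13 → 16 → … (one orbit).
π_22 has 7 disjoint cycles with lengths [9, 9, 3, 3, 1, 1, 1] on {0,…,26}.
27 − 7 = 20 transpositions; sign(π) = (−1)^20 = +1.
Check: (22/27) = +1 by Zolotarev.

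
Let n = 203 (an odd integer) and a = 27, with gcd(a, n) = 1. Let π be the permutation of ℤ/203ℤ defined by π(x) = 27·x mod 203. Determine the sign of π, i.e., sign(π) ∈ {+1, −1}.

Trace 36: π^k(36) = [36, 160, 57, 118, 141, 153, 71] for k=0..6.
π_27 has 11 disjoint cycles with lengths [28, 28, 28, 28, 28, 28, 28, 2, 2, 2, 1] on {0,…,202}.
11 cycles on 203: each ℓ→(−1)^(ℓ−1), product (−1)^192 = +1.

+1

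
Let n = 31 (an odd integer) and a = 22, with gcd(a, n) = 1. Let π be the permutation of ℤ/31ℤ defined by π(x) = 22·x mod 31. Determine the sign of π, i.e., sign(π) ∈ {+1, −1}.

-1

Orbit of 27 under x↦22x: [27, 5, 17, 2, 13, 7, 30]… (length divides ord_31(22)).
Cycle type of π: 30 + 1; total 2 cycles.
Σ(ℓ_i−1) = 31−2 = 29; sign = (−1)^29 = -1.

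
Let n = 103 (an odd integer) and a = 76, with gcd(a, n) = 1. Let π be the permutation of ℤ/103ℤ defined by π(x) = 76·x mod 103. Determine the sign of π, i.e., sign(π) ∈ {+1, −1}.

Start at x=9: 9 → 66 → 72 → 13 → 61 → 1 → 76 → … (one orbit).
The orbit structure of x ↦ 76x mod 103: 7 orbits of sizes [17, 17, 17, 17, 17, 17, 1].
7 cycles on 103: each ℓ→(−1)^(ℓ−1), product (−1)^96 = +1.
The Jacobi symbol (76|103) = +1 (Zolotarev) agrees.

+1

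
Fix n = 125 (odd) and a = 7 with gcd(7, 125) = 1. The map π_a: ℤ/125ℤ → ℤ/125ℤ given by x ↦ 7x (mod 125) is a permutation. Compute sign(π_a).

Start at x=107: 107 → 124 → 118 → 76 → 32 → 99 → 68 → … (one orbit).
Cycle lengths of π_7 on ℤ/125ℤ: [20, 20, 20, 20, 20, 4, 4, 4, 4, 4, 4, 1]; 12 cycles in total.
n − c = 125 − 12 = 113; sign = (−1)^113 = -1.
Via Zolotarev, sign(π_{7}) = (7|125) = -1.

-1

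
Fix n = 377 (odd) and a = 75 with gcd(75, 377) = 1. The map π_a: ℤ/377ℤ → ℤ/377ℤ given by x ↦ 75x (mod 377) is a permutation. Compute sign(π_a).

-1

Orbit of 1 under x↦75x: [1, 75, 347, 12, 146, 17, 144]… (length divides ord_377(75)).
Cycle lengths of π_75 on ℤ/377ℤ: [12, 12, 12, 12, 12, 12, 12, 12, 12, 12, 12, 12, 12, 12, 12, 12, 12, 12, 12, 12, 12, 12, 12, 12, 12, 12, 12, 12, 6, 6, 4, 4, 4, 4, 4, 4, 4, 1]; 38 cycles in total.
sign(π) = (−1)^{n − #cycles} = (−1)^{377−38} = (−1)^339 = -1.
Check: (75/377) = -1 by Zolotarev.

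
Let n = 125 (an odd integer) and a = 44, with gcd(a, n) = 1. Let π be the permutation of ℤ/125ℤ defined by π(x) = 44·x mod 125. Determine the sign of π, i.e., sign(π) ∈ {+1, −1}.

+1

Orbit of 4 under x↦44x: [4, 51, 119, 111, 9, 21, 49]… (length divides ord_125(44)).
Decompose π into cycles: lengths [50, 50, 10, 10, 2, 2, 1] (7 cycles, including the fixed point 0).
sign(π) = (−1)^{n − #cycles} = (−1)^{125−7} = (−1)^118 = +1.
(44|125)_J = +1 (Zolotarev's lemma cross-check).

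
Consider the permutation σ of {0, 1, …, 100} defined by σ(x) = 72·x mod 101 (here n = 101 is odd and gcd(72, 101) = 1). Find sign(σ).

-1

Start at x=17: 17 → 12 → 56 → 93 → 30 → 39 → 81 → … (one orbit).
The orbit structure of x ↦ 72x mod 101: 2 orbits of sizes [100, 1].
2 cycles on 101: each ℓ→(−1)^(ℓ−1), product (−1)^99 = -1.
The Jacobi symbol (72|101) = -1 (Zolotarev) agrees.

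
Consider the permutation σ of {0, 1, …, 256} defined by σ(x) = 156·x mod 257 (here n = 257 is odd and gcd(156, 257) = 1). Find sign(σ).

-1

Start at x=2: 2 → 55 → 99 → 24 → 146 → 160 → 31 → … (one orbit).
Cycle lengths of π_156 on ℤ/257ℤ: [256, 1]; 2 cycles in total.
sign(π) = (−1)^{n − #cycles} = (−1)^{257−2} = (−1)^255 = -1.
Zolotarev: (156|257) = -1, matching the cycle-count sign.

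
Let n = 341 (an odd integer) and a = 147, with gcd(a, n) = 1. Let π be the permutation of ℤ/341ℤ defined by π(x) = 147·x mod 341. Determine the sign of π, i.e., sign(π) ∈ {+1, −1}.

-1

Trace 58: π^k(58) = [58, 1, 147, 126, 108, 190, 309] for k=0..6.
Cycle lengths of π_147 on ℤ/341ℤ: [10, 10, 10, 10, 10, 10, 10, 10, 10, 10, 10, 10, 10, 10, 10, 10, 10, 10, 10, 10, 10, 10, 10, 10, 10, 10, 10, 10, 10, 10, 10, 10, 10, 5, 5, 1]; 36 cycles in total.
sign(π) = (−1)^{n − #cycles} = (−1)^{341−36} = (−1)^305 = -1.
The Jacobi symbol (147|341) = -1 (Zolotarev) agrees.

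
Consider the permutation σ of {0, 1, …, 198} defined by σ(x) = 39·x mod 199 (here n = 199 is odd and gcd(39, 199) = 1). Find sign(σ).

-1

Orbit of 12 under x↦39x: [12, 70, 143, 5, 195, 43, 85]… (length divides ord_199(39)).
π_39 has 2 disjoint cycles with lengths [198, 1] on {0,…,198}.
sign(π) = (−1)^{n − #cycles} = (−1)^{199−2} = (−1)^197 = -1.
(39|199)_J = -1 (Zolotarev's lemma cross-check).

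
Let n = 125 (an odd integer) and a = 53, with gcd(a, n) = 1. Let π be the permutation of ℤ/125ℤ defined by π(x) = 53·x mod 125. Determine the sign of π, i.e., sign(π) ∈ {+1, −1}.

Trace 62: π^k(62) = [62, 36, 33, 124, 72, 66, 123] for k=0..6.
The orbit structure of x ↦ 53x mod 125: 4 orbits of sizes [100, 20, 4, 1].
With 4 cycles on 125 points, sign = (−1)^{125−4} = -1.

-1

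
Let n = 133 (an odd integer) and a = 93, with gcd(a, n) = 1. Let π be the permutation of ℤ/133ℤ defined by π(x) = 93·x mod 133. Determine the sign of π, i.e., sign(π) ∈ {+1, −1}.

Start at x=4: 4 → 106 → 16 → 25 → 64 → 100 → 123 → … (one orbit).
The orbit structure of x ↦ 93x mod 133: 17 orbits of sizes [9, 9, 9, 9, 9, 9, 9, 9, 9, 9, 9, 9, 9, 9, 3, 3, 1].
Σ(ℓ_i−1) = 133−17 = 116; sign = (−1)^116 = +1.

+1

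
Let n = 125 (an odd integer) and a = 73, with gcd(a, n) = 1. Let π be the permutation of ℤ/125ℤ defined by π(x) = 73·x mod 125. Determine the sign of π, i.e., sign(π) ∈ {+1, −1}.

Orbit of 64 under x↦73x: [64, 47, 56, 88, 49, 77, 121]… (length divides ord_125(73)).
Cycle type of π: 100 + 20 + 4 + 1; total 4 cycles.
sign(π) = (−1)^{n − #cycles} = (−1)^{125−4} = (−1)^121 = -1.
The Jacobi symbol (73|125) = -1 (Zolotarev) agrees.

-1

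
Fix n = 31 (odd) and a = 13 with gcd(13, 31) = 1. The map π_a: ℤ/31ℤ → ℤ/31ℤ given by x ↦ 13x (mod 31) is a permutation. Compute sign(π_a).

Orbit of 9 under x↦13x: [9, 24, 2, 26, 28, 23, 20]… (length divides ord_31(13)).
Cycle type of π: 30 + 1; total 2 cycles.
Σ(ℓ_i−1) = 31−2 = 29; sign = (−1)^29 = -1.
Via Zolotarev, sign(π_{13}) = (13|31) = -1.

-1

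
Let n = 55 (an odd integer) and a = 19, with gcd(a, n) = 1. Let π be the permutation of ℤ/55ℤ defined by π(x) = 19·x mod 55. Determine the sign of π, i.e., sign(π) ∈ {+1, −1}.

Trace 29: π^k(29) = [29, 1, 19, 31, 39, 26, 54] for k=0..6.
8 cycles of lengths [10, 10, 10, 10, 10, 2, 2, 1].
With 8 cycles on 55 points, sign = (−1)^{55−8} = -1.
The Jacobi symbol (19|55) = -1 (Zolotarev) agrees.

-1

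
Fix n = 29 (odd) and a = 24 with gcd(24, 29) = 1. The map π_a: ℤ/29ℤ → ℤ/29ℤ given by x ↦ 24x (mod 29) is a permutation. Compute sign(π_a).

+1

Trace 20: π^k(20) = [20, 16, 7, 23, 1, 24, 25] for k=0..6.
π_24 has 5 disjoint cycles with lengths [7, 7, 7, 7, 1] on {0,…,28}.
With 5 cycles on 29 points, sign = (−1)^{29−5} = +1.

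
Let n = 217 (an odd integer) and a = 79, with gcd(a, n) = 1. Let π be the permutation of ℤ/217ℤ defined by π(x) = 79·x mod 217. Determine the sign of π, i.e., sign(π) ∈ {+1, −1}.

-1

Start at x=100: 100 → 88 → 8 → 198 → 18 → 120 → 149 → … (one orbit).
Cycle type of π: 30×7 + 3×2 + 1; total 10 cycles.
sign(π) = (−1)^{n − #cycles} = (−1)^{217−10} = (−1)^207 = -1.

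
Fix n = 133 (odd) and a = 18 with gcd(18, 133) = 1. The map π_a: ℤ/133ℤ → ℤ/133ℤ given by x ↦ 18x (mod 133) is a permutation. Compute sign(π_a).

Start at x=37: 37 → 1 → 18 → 58 → 113 → 39 → 37 (one orbit).
Cycle lengths of π_18 on ℤ/133ℤ: [6, 6, 6, 6, 6, 6, 6, 6, 6, 6, 6, 6, 6, 6, 6, 6, 6, 6, 3, 3, 2, 2, 2, 2, 2, 2, 2, 2, 2, 1]; 30 cycles in total.
n − c = 133 − 30 = 103; sign = (−1)^103 = -1.
The Jacobi symbol (18|133) = -1 (Zolotarev) agrees.

-1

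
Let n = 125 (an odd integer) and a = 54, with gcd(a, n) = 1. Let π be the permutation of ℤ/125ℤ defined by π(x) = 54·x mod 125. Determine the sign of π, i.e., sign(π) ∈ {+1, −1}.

Trace 99: π^k(99) = [99, 96, 59, 61, 44, 1, 54] for k=0..6.
The orbit structure of x ↦ 54x mod 125: 7 orbits of sizes [50, 50, 10, 10, 2, 2, 1].
n − c = 125 − 7 = 118; sign = (−1)^118 = +1.

+1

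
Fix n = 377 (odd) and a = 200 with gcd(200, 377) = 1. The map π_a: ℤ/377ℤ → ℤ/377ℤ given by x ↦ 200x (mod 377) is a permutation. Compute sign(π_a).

Orbit of 60 under x↦200x: [60, 313, 18, 207, 307, 326, 356]… (length divides ord_377(200)).
Cycle lengths of π_200 on ℤ/377ℤ: [28, 28, 28, 28, 28, 28, 28, 28, 28, 28, 28, 28, 28, 4, 4, 4, 1]; 17 cycles in total.
Σ(ℓ_i−1) = 377−17 = 360; sign = (−1)^360 = +1.

+1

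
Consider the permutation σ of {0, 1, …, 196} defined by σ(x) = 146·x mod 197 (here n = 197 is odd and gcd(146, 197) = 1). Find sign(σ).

+1

Orbit of 146 under x↦146x: [146, 40, 127, 24, 155, 172, 93]… (length divides ord_197(146)).
Cycle lengths of π_146 on ℤ/197ℤ: [98, 98, 1]; 3 cycles in total.
3 cycles on 197: each ℓ→(−1)^(ℓ−1), product (−1)^194 = +1.
(146|197)_J = +1 (Zolotarev's lemma cross-check).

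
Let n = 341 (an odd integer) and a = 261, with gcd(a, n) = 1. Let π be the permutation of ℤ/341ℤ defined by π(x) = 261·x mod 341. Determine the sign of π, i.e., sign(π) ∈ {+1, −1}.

Orbit of 182 under x↦261x: [182, 103, 285, 47, 332, 38, 29]… (length divides ord_341(261)).
Cycle type of π: 30×11 + 10 + 1; total 13 cycles.
Σ(ℓ_i−1) = 341−13 = 328; sign = (−1)^328 = +1.

+1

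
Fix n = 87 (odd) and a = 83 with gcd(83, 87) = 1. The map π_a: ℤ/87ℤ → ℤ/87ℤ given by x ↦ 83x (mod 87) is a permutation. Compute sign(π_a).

-1

Orbit of 52 under x↦83x: [52, 53, 49, 65, 1, 83, 16]… (length divides ord_87(83)).
π_83 has 10 disjoint cycles with lengths [14, 14, 14, 14, 7, 7, 7, 7, 2, 1] on {0,…,86}.
10 cycles on 87: each ℓ→(−1)^(ℓ−1), product (−1)^77 = -1.
(83|87)_J = -1 (Zolotarev's lemma cross-check).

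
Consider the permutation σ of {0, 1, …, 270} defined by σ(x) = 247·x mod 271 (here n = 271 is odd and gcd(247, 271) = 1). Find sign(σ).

Trace 154: π^k(154) = [154, 98, 87, 80, 248, 10, 31] for k=0..6.
π_247 has 7 disjoint cycles with lengths [45, 45, 45, 45, 45, 45, 1] on {0,…,270}.
Σ(ℓ_i−1) = 271−7 = 264; sign = (−1)^264 = +1.
The Jacobi symbol (247|271) = +1 (Zolotarev) agrees.

+1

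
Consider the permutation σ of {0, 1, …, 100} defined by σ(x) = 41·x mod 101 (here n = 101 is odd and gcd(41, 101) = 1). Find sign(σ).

Orbit of 17 under x↦41x: [17, 91, 95, 57, 14, 69, 1]… (length divides ord_101(41)).
Cycle lengths of π_41 on ℤ/101ℤ: [20, 20, 20, 20, 20, 1]; 6 cycles in total.
With 6 cycles on 101 points, sign = (−1)^{101−6} = -1.

-1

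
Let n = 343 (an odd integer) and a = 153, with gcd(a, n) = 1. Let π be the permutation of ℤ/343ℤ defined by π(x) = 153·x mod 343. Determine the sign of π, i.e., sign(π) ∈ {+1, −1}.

Orbit of 104 under x↦153x: [104, 134, 265, 71, 230, 204, 342]… (length divides ord_343(153)).
Cycle type of π: 98×3 + 14×3 + 2×3 + 1; total 10 cycles.
10 cycles on 343: each ℓ→(−1)^(ℓ−1), product (−1)^333 = -1.
(153|343)_J = -1 (Zolotarev's lemma cross-check).

-1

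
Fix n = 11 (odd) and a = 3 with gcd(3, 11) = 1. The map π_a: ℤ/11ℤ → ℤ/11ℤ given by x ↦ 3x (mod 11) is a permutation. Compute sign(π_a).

+1

Trace 4: π^k(4) = [4, 1, 3, 9, 5] for k=0..4.
Cycle lengths of π_3 on ℤ/11ℤ: [5, 5, 1]; 3 cycles in total.
Σ(ℓ_i−1) = 11−3 = 8; sign = (−1)^8 = +1.
(3|11)_J = +1 (Zolotarev's lemma cross-check).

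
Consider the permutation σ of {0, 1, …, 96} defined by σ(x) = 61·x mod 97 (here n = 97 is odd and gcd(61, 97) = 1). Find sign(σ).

+1

Trace 35: π^k(35) = [35, 1, 61] for k=0..2.
π_61 has 33 disjoint cycles with lengths [3, 3, 3, 3, 3, 3, 3, 3, 3, 3, 3, 3, 3, 3, 3, 3, 3, 3, 3, 3, 3, 3, 3, 3, 3, 3, 3, 3, 3, 3, 3, 3, 1] on {0,…,96}.
Σ(ℓ_i−1) = 97−33 = 64; sign = (−1)^64 = +1.
Via Zolotarev, sign(π_{61}) = (61|97) = +1.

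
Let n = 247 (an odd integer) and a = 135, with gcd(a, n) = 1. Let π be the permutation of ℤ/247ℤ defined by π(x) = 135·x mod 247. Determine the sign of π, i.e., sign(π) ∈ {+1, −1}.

Trace 135: π^k(135) = [135, 194, 8, 92, 70, 64, 242] for k=0..6.
Cycle type of π: 36×6 + 18 + 4×3 + 1; total 11 cycles.
11 cycles on 247: each ℓ→(−1)^(ℓ−1), product (−1)^236 = +1.
(135|247)_J = +1 (Zolotarev's lemma cross-check).

+1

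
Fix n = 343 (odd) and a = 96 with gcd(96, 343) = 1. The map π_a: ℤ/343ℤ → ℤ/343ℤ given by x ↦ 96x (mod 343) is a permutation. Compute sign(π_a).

Trace 25: π^k(25) = [25, 342, 247, 45, 204, 33, 81] for k=0..6.
π_96 has 4 disjoint cycles with lengths [294, 42, 6, 1] on {0,…,342}.
343 − 4 = 339 transpositions; sign(π) = (−1)^339 = -1.
Check: (96/343) = -1 by Zolotarev.

-1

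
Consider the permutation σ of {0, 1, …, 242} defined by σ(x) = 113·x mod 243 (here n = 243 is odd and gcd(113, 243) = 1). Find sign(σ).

Orbit of 88 under x↦113x: [88, 224, 40, 146, 217, 221, 187]… (length divides ord_243(113)).
6 cycles of lengths [162, 54, 18, 6, 2, 1].
Σ(ℓ_i−1) = 243−6 = 237; sign = (−1)^237 = -1.

-1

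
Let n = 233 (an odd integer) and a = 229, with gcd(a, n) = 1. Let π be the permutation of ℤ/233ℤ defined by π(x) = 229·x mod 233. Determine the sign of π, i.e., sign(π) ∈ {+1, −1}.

Start at x=1: 1 → 229 → 16 → 169 → 23 → 141 → 135 → … (one orbit).
Cycle type of π: 58×4 + 1; total 5 cycles.
With 5 cycles on 233 points, sign = (−1)^{233−5} = +1.

+1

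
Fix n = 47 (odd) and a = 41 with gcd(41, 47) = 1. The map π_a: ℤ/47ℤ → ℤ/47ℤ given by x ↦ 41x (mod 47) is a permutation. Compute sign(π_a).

-1

Orbit of 33 under x↦41x: [33, 37, 13, 16, 45, 12, 22]… (length divides ord_47(41)).
Decompose π into cycles: lengths [46, 1] (2 cycles, including the fixed point 0).
2 cycles on 47: each ℓ→(−1)^(ℓ−1), product (−1)^45 = -1.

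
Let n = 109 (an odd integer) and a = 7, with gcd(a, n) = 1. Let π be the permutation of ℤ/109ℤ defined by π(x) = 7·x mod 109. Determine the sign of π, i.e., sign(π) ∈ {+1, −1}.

+1

Trace 3: π^k(3) = [3, 21, 38, 48, 9, 63, 5] for k=0..6.
Cycle type of π: 27×4 + 1; total 5 cycles.
With 5 cycles on 109 points, sign = (−1)^{109−5} = +1.
(7|109)_J = +1 (Zolotarev's lemma cross-check).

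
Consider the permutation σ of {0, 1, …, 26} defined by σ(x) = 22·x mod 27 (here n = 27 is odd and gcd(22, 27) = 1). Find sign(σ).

Start at x=10: 10 → 4 → 7 → 19 → 13 → 16 → 1 → … (one orbit).
Decompose π into cycles: lengths [9, 9, 3, 3, 1, 1, 1] (7 cycles, including the fixed point 0).
27 − 7 = 20 transpositions; sign(π) = (−1)^20 = +1.

+1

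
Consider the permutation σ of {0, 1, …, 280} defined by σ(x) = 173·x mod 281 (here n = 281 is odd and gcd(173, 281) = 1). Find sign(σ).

-1

Orbit of 139 under x↦173x: [139, 162, 207, 124, 96, 29, 240]… (length divides ord_281(173)).
Decompose π into cycles: lengths [280, 1] (2 cycles, including the fixed point 0).
2 cycles on 281: each ℓ→(−1)^(ℓ−1), product (−1)^279 = -1.
Zolotarev: (173|281) = -1, matching the cycle-count sign.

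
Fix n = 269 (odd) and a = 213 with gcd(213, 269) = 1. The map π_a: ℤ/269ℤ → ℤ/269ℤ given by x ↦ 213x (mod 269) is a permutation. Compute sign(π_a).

+1

Start at x=21: 21 → 169 → 220 → 54 → 204 → 143 → 62 → … (one orbit).
5 cycles of lengths [67, 67, 67, 67, 1].
With 5 cycles on 269 points, sign = (−1)^{269−5} = +1.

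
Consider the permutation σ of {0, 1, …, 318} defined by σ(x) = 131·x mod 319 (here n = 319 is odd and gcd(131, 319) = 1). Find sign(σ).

+1

Orbit of 307 under x↦131x: [307, 23, 142, 100, 21, 199, 230]… (length divides ord_319(131)).
π_131 has 17 disjoint cycles with lengths [28, 28, 28, 28, 28, 28, 28, 28, 28, 28, 28, 2, 2, 2, 2, 2, 1] on {0,…,318}.
n − c = 319 − 17 = 302; sign = (−1)^302 = +1.
Zolotarev: (131|319) = +1, matching the cycle-count sign.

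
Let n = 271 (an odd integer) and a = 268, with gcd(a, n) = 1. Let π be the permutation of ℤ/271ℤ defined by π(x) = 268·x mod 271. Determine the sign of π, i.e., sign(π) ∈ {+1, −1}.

Trace 268: π^k(268) = [268, 9, 244, 81, 28, 187, 252] for k=0..6.
Cycle type of π: 15×18 + 1; total 19 cycles.
19 cycles on 271: each ℓ→(−1)^(ℓ−1), product (−1)^252 = +1.
Via Zolotarev, sign(π_{268}) = (268|271) = +1.

+1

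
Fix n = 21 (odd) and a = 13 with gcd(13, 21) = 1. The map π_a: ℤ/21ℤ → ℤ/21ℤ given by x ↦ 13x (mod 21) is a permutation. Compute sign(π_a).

-1

Start at x=1: 1 → 13 → 1 (one orbit).
Decompose π into cycles: lengths [2, 2, 2, 2, 2, 2, 2, 2, 2, 1, 1, 1] (12 cycles, including the fixed point 0).
Σ(ℓ_i−1) = 21−12 = 9; sign = (−1)^9 = -1.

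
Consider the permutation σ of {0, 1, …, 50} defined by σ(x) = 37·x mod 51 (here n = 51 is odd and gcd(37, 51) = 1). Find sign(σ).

-1

Orbit of 13 under x↦37x: [13, 22, 49, 28, 16, 31, 25]… (length divides ord_51(37)).
Cycle lengths of π_37 on ℤ/51ℤ: [16, 16, 16, 1, 1, 1]; 6 cycles in total.
With 6 cycles on 51 points, sign = (−1)^{51−6} = -1.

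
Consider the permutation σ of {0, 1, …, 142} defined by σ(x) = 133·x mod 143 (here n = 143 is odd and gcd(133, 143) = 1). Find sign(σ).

Orbit of 1 under x↦133x: [1, 133, 100]… (length divides ord_143(133)).
Cycle lengths of π_133 on ℤ/143ℤ: [3, 3, 3, 3, 3, 3, 3, 3, 3, 3, 3, 3, 3, 3, 3, 3, 3, 3, 3, 3, 3, 3, 3, 3, 3, 3, 3, 3, 3, 3, 3, 3, 3, 3, 3, 3, 3, 3, 3, 3, 3, 3, 3, 3, 1, 1, 1, 1, 1, 1, 1, 1, 1, 1, 1]; 55 cycles in total.
Σ(ℓ_i−1) = 143−55 = 88; sign = (−1)^88 = +1.
The Jacobi symbol (133|143) = +1 (Zolotarev) agrees.

+1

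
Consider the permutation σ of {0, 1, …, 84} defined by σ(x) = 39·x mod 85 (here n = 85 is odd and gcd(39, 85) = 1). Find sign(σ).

Trace 16: π^k(16) = [16, 29, 26, 79, 21, 54, 66] for k=0..6.
8 cycles of lengths [16, 16, 16, 16, 16, 2, 2, 1].
Σ(ℓ_i−1) = 85−8 = 77; sign = (−1)^77 = -1.
(39|85)_J = -1 (Zolotarev's lemma cross-check).

-1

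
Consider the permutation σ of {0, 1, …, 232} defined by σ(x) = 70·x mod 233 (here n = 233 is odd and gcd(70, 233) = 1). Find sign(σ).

Trace 202: π^k(202) = [202, 160, 16, 188, 112, 151, 85] for k=0..6.
Cycle lengths of π_70 on ℤ/233ℤ: [232, 1]; 2 cycles in total.
233 − 2 = 231 transpositions; sign(π) = (−1)^231 = -1.
The Jacobi symbol (70|233) = -1 (Zolotarev) agrees.

-1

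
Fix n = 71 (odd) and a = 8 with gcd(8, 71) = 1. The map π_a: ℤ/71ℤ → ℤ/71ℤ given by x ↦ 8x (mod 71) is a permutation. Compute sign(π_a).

+1

Trace 9: π^k(9) = [9, 1, 8, 64, 15, 49, 37] for k=0..6.
3 cycles of lengths [35, 35, 1].
n − c = 71 − 3 = 68; sign = (−1)^68 = +1.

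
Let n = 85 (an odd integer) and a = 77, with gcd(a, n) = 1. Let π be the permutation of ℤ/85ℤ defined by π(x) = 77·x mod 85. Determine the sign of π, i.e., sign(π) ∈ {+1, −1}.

Trace 4: π^k(4) = [4, 53, 1, 77, 64, 83, 16] for k=0..6.
Cycle lengths of π_77 on ℤ/85ℤ: [8, 8, 8, 8, 8, 8, 8, 8, 8, 8, 4, 1]; 12 cycles in total.
12 cycles on 85: each ℓ→(−1)^(ℓ−1), product (−1)^73 = -1.

-1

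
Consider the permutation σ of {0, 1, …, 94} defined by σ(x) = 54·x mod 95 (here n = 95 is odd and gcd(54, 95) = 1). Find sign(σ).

Orbit of 26 under x↦54x: [26, 74, 6, 39, 16, 9, 11]… (length divides ord_95(54)).
9 cycles of lengths [18, 18, 18, 18, 9, 9, 2, 2, 1].
95 − 9 = 86 transpositions; sign(π) = (−1)^86 = +1.

+1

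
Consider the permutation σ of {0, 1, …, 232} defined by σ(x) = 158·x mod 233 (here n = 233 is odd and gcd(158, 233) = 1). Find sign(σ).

-1

Start at x=82: 82 → 141 → 143 → 226 → 59 → 2 → 83 → … (one orbit).
Cycle type of π: 232 + 1; total 2 cycles.
With 2 cycles on 233 points, sign = (−1)^{233−2} = -1.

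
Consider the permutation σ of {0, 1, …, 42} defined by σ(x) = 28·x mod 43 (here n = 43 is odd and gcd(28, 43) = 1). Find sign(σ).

Trace 17: π^k(17) = [17, 3, 41, 30, 23, 42, 15] for k=0..6.
Cycle lengths of π_28 on ℤ/43ℤ: [42, 1]; 2 cycles in total.
n − c = 43 − 2 = 41; sign = (−1)^41 = -1.
Check: (28/43) = -1 by Zolotarev.

-1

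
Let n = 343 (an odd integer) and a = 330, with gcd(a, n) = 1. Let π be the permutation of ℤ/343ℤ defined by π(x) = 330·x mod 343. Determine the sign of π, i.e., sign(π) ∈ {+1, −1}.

Trace 232: π^k(232) = [232, 71, 106, 337, 78, 15, 148] for k=0..6.
Decompose π into cycles: lengths [49, 49, 49, 49, 49, 49, 7, 7, 7, 7, 7, 7, 1, 1, 1, 1, 1, 1, 1] (19 cycles, including the fixed point 0).
Σ(ℓ_i−1) = 343−19 = 324; sign = (−1)^324 = +1.
Zolotarev: (330|343) = +1, matching the cycle-count sign.

+1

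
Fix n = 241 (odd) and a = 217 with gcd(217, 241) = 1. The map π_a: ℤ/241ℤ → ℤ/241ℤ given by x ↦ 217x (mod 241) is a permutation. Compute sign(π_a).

Start at x=100: 100 → 10 → 1 → 217 → 94 → 154 → 160 → … (one orbit).
Cycle type of π: 30×8 + 1; total 9 cycles.
sign(π) = (−1)^{n − #cycles} = (−1)^{241−9} = (−1)^232 = +1.

+1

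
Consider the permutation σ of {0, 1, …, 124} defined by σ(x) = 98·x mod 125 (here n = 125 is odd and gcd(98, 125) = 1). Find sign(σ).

Trace 52: π^k(52) = [52, 96, 33, 109, 57, 86, 53] for k=0..6.
Decompose π into cycles: lengths [100, 20, 4, 1] (4 cycles, including the fixed point 0).
125 − 4 = 121 transpositions; sign(π) = (−1)^121 = -1.

-1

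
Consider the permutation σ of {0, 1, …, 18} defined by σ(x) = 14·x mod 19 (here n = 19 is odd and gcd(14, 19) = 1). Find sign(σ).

Start at x=14: 14 → 6 → 8 → 17 → 10 → 7 → 3 → … (one orbit).
Cycle lengths of π_14 on ℤ/19ℤ: [18, 1]; 2 cycles in total.
Σ(ℓ_i−1) = 19−2 = 17; sign = (−1)^17 = -1.
The Jacobi symbol (14|19) = -1 (Zolotarev) agrees.

-1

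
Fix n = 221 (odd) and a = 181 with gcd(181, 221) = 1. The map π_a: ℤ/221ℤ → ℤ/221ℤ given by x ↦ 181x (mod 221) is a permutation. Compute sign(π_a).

-1

Orbit of 157 under x↦181x: [157, 129, 144, 207, 118, 142, 66]… (length divides ord_221(181)).
π_181 has 20 disjoint cycles with lengths [16, 16, 16, 16, 16, 16, 16, 16, 16, 16, 16, 16, 16, 2, 2, 2, 2, 2, 2, 1] on {0,…,220}.
20 cycles on 221: each ℓ→(−1)^(ℓ−1), product (−1)^201 = -1.
(181|221)_J = -1 (Zolotarev's lemma cross-check).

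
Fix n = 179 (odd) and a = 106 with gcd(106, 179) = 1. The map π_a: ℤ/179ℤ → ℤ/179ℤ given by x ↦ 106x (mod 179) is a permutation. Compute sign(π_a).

+1

Trace 146: π^k(146) = [146, 82, 100, 39, 17, 12, 19] for k=0..6.
π_106 has 3 disjoint cycles with lengths [89, 89, 1] on {0,…,178}.
sign(π) = (−1)^{n − #cycles} = (−1)^{179−3} = (−1)^176 = +1.
Zolotarev: (106|179) = +1, matching the cycle-count sign.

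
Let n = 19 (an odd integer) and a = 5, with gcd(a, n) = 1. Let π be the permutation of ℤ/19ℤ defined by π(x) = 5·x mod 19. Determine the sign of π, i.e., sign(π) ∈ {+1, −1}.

Start at x=4: 4 → 1 → 5 → 6 → 11 → 17 → 9 → … (one orbit).
Cycle type of π: 9×2 + 1; total 3 cycles.
n − c = 19 − 3 = 16; sign = (−1)^16 = +1.

+1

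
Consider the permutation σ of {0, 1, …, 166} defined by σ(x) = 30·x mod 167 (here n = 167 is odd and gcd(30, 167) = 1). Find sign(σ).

Trace 140: π^k(140) = [140, 25, 82, 122, 153, 81, 92] for k=0..6.
Cycle lengths of π_30 on ℤ/167ℤ: [166, 1]; 2 cycles in total.
2 cycles on 167: each ℓ→(−1)^(ℓ−1), product (−1)^165 = -1.
Via Zolotarev, sign(π_{30}) = (30|167) = -1.

-1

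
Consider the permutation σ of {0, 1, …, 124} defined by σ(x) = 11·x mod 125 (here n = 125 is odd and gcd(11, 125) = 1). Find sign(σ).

Orbit of 31 under x↦11x: [31, 91, 1, 11, 121, 81, 16]… (length divides ord_125(11)).
The orbit structure of x ↦ 11x mod 125: 13 orbits of sizes [25, 25, 25, 25, 5, 5, 5, 5, 1, 1, 1, 1, 1].
125 − 13 = 112 transpositions; sign(π) = (−1)^112 = +1.

+1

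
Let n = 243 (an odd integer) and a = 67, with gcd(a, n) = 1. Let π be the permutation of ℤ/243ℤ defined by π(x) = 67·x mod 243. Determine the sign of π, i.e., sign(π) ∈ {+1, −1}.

+1

Orbit of 58 under x↦67x: [58, 241, 109, 13, 142, 37, 49]… (length divides ord_243(67)).
Cycle lengths of π_67 on ℤ/243ℤ: [81, 81, 27, 27, 9, 9, 3, 3, 1, 1, 1]; 11 cycles in total.
sign(π) = (−1)^{n − #cycles} = (−1)^{243−11} = (−1)^232 = +1.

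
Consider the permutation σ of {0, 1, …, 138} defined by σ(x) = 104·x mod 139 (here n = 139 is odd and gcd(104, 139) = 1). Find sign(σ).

Trace 119: π^k(119) = [119, 5, 103, 9, 102, 44, 128] for k=0..6.
Cycle lengths of π_104 on ℤ/139ℤ: [138, 1]; 2 cycles in total.
n − c = 139 − 2 = 137; sign = (−1)^137 = -1.
Via Zolotarev, sign(π_{104}) = (104|139) = -1.

-1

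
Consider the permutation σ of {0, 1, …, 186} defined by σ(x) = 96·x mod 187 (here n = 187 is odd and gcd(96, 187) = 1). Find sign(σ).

Start at x=26: 26 → 65 → 69 → 79 → 104 → 73 → 89 → … (one orbit).
Cycle lengths of π_96 on ℤ/187ℤ: [80, 80, 16, 10, 1]; 5 cycles in total.
187 − 5 = 182 transpositions; sign(π) = (−1)^182 = +1.
The Jacobi symbol (96|187) = +1 (Zolotarev) agrees.

+1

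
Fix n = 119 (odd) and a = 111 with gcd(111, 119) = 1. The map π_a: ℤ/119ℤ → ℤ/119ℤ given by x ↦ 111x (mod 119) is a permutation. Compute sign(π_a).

-1

Orbit of 83 under x↦111x: [83, 50, 76, 106, 104, 1, 111]… (length divides ord_119(111)).
Cycle lengths of π_111 on ℤ/119ℤ: [8, 8, 8, 8, 8, 8, 8, 8, 8, 8, 8, 8, 8, 8, 2, 2, 2, 1]; 18 cycles in total.
18 cycles on 119: each ℓ→(−1)^(ℓ−1), product (−1)^101 = -1.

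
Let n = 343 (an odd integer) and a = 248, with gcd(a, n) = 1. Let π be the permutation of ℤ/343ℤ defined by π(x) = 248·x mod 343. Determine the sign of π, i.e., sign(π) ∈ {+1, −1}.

Start at x=267: 267 → 17 → 100 → 104 → 67 → 152 → 309 → … (one orbit).
Cycle lengths of π_248 on ℤ/343ℤ: [294, 42, 6, 1]; 4 cycles in total.
Σ(ℓ_i−1) = 343−4 = 339; sign = (−1)^339 = -1.
Check: (248/343) = -1 by Zolotarev.

-1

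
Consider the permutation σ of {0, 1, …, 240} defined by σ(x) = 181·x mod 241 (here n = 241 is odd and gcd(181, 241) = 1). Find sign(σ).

+1

Start at x=15: 15 → 64 → 16 → 4 → 1 → 181 → 226 → … (one orbit).
Cycle type of π: 12×20 + 1; total 21 cycles.
21 cycles on 241: each ℓ→(−1)^(ℓ−1), product (−1)^220 = +1.
Via Zolotarev, sign(π_{181}) = (181|241) = +1.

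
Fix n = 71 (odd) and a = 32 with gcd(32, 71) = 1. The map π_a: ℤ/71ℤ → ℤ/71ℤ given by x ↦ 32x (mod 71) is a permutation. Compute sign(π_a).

+1

Orbit of 32 under x↦32x: [32, 30, 37, 48, 45, 20, 1]… (length divides ord_71(32)).
Cycle type of π: 7×10 + 1; total 11 cycles.
sign(π) = (−1)^{n − #cycles} = (−1)^{71−11} = (−1)^60 = +1.
The Jacobi symbol (32|71) = +1 (Zolotarev) agrees.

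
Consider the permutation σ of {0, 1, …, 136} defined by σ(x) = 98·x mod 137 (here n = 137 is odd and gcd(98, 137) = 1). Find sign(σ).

Start at x=8: 8 → 99 → 112 → 16 → 61 → 87 → 32 → … (one orbit).
Cycle type of π: 68×2 + 1; total 3 cycles.
137 − 3 = 134 transpositions; sign(π) = (−1)^134 = +1.
(98|137)_J = +1 (Zolotarev's lemma cross-check).

+1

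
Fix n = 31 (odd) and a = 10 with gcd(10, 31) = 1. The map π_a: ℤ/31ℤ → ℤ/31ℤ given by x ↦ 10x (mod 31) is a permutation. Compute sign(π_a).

Trace 5: π^k(5) = [5, 19, 4, 9, 28, 1, 10] for k=0..6.
Cycle type of π: 15×2 + 1; total 3 cycles.
sign(π) = (−1)^{n − #cycles} = (−1)^{31−3} = (−1)^28 = +1.

+1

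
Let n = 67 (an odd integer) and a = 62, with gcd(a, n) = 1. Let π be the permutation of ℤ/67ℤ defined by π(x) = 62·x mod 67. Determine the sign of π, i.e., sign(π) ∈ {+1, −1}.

Orbit of 1 under x↦62x: [1, 62, 25, 9, 22, 24, 14]… (length divides ord_67(62)).
Decompose π into cycles: lengths [11, 11, 11, 11, 11, 11, 1] (7 cycles, including the fixed point 0).
sign(π) = (−1)^{n − #cycles} = (−1)^{67−7} = (−1)^60 = +1.

+1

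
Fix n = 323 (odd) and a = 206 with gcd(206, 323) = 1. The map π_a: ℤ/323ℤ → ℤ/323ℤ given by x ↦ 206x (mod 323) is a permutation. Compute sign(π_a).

Orbit of 229 under x↦206x: [229, 16, 66, 30, 43, 137, 121]… (length divides ord_323(206)).
9 cycles of lengths [72, 72, 72, 72, 9, 9, 8, 8, 1].
323 − 9 = 314 transpositions; sign(π) = (−1)^314 = +1.
Check: (206/323) = +1 by Zolotarev.

+1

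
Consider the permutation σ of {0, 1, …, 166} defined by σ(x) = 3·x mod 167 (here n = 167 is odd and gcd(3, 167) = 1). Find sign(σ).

+1

Orbit of 14 under x↦3x: [14, 42, 126, 44, 132, 62, 19]… (length divides ord_167(3)).
π_3 has 3 disjoint cycles with lengths [83, 83, 1] on {0,…,166}.
With 3 cycles on 167 points, sign = (−1)^{167−3} = +1.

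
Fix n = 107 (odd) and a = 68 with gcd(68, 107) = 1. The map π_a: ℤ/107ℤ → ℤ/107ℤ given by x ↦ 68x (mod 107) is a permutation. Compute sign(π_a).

-1

Start at x=42: 42 → 74 → 3 → 97 → 69 → 91 → 89 → … (one orbit).
Cycle type of π: 106 + 1; total 2 cycles.
107 − 2 = 105 transpositions; sign(π) = (−1)^105 = -1.
The Jacobi symbol (68|107) = -1 (Zolotarev) agrees.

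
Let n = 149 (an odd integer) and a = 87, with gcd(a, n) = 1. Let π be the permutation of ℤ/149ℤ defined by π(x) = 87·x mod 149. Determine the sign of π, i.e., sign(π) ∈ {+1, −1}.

-1

Start at x=125: 125 → 147 → 124 → 60 → 5 → 137 → 148 → … (one orbit).
π_87 has 2 disjoint cycles with lengths [148, 1] on {0,…,148}.
Σ(ℓ_i−1) = 149−2 = 147; sign = (−1)^147 = -1.
(87|149)_J = -1 (Zolotarev's lemma cross-check).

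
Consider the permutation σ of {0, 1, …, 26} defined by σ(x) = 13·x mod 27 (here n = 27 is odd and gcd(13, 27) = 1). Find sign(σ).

+1

Start at x=13: 13 → 7 → 10 → 22 → 16 → 19 → 4 → … (one orbit).
Cycle type of π: 9×2 + 3×2 + 1×3; total 7 cycles.
n − c = 27 − 7 = 20; sign = (−1)^20 = +1.
Zolotarev: (13|27) = +1, matching the cycle-count sign.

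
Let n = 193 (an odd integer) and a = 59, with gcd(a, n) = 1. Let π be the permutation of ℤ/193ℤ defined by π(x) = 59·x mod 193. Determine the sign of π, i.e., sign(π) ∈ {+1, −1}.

Trace 165: π^k(165) = [165, 85, 190, 16, 172, 112, 46] for k=0..6.
5 cycles of lengths [48, 48, 48, 48, 1].
5 cycles on 193: each ℓ→(−1)^(ℓ−1), product (−1)^188 = +1.

+1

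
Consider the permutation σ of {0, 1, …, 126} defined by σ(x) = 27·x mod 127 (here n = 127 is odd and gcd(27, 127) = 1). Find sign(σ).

-1

Orbit of 1 under x↦27x: [1, 27, 94, 125, 73, 66, 4]… (length divides ord_127(27)).
π_27 has 4 disjoint cycles with lengths [42, 42, 42, 1] on {0,…,126}.
With 4 cycles on 127 points, sign = (−1)^{127−4} = -1.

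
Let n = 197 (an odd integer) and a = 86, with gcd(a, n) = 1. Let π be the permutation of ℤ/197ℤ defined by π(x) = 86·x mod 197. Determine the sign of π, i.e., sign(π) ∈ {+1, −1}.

Trace 180: π^k(180) = [180, 114, 151, 181, 3, 61, 124] for k=0..6.
Decompose π into cycles: lengths [196, 1] (2 cycles, including the fixed point 0).
2 cycles on 197: each ℓ→(−1)^(ℓ−1), product (−1)^195 = -1.

-1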